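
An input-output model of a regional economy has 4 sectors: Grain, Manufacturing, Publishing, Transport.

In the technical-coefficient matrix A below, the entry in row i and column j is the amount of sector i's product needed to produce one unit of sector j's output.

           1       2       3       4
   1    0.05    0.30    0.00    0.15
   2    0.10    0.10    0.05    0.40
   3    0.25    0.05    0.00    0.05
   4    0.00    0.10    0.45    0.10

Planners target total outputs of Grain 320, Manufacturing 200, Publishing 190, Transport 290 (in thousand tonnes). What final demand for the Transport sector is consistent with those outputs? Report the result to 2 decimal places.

I − A =
  [   0.95    -0.30     0.00    -0.15]
  [  -0.10     0.90    -0.05    -0.40]
  [  -0.25    -0.05     1.00    -0.05]
  [   0.00    -0.10    -0.45     0.90]
d = (I − A) x:
  d_1 = (+0.95)·320 + (-0.30)·200 + (+0.00)·190 + (-0.15)·290 = 200.50
  d_2 = (-0.10)·320 + (+0.90)·200 + (-0.05)·190 + (-0.40)·290 = 22.50
  d_3 = (-0.25)·320 + (-0.05)·200 + (+1.00)·190 + (-0.05)·290 = 85.50
  d_4 = (+0.00)·320 + (-0.10)·200 + (-0.45)·190 + (+0.90)·290 = 155.50

d_4 = 155.50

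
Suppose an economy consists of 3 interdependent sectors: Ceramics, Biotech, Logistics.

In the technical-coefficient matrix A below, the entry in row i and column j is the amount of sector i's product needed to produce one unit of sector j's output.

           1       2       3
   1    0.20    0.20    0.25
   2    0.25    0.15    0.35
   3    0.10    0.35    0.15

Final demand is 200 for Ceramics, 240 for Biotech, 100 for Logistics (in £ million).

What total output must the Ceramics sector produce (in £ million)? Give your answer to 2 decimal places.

I − A =
  [   0.80    -0.20    -0.25]
  [  -0.25     0.85    -0.35]
  [  -0.10    -0.35     0.85]
Cofactors of I−A, C_ij = (−1)^(i+j)·(minor ij) (rows/columns in the sector order above):
  C_11 = (0.85)(0.85) − (-0.35)(-0.35) = 0.6000
  C_12 = −[(-0.25)(0.85) − (-0.35)(-0.10)] = 0.2475
  C_13 = (-0.25)(-0.35) − (0.85)(-0.10) = 0.1725
  C_21 = −[(-0.20)(0.85) − (-0.25)(-0.35)] = 0.2575
  C_22 = (0.80)(0.85) − (-0.25)(-0.10) = 0.6550
  C_23 = −[(0.80)(-0.35) − (-0.20)(-0.10)] = 0.3000
  C_31 = (-0.20)(-0.35) − (-0.25)(0.85) = 0.2825
  C_32 = −[(0.80)(-0.35) − (-0.25)(-0.25)] = 0.3425
  C_33 = (0.80)(0.85) − (-0.20)(-0.25) = 0.6300
det(I−A) = Σ_j (I−A)_1j·C_1j = (0.80)(0.6000) + (-0.20)(0.2475) + (-0.25)(0.1725) = 0.387375
adj(I−A) = Cᵀ =
  [ 0.6000   0.2575   0.2825]
  [ 0.2475   0.6550   0.3425]
  [ 0.1725   0.3000   0.6300]
(I − A)⁻¹ = adj(I−A) / det(I−A) ≈
  [   1.5489     0.6647     0.7293]
  [   0.6389     1.6909     0.8842]
  [   0.4453     0.7744     1.6263]
x = (I − A)⁻¹ d = adj(I−A)·d / det(I−A), with det(I−A) = 0.387375:
  x_1 = (0.6000·200 + 0.2575·240 + 0.2825·100) / 0.387375 = 210.05 / 0.387375 ≈ 542.24
  x_2 = (0.2475·200 + 0.6550·240 + 0.3425·100) / 0.387375 = 240.95 / 0.387375 ≈ 622.01
  x_3 = (0.1725·200 + 0.3000·240 + 0.6300·100) / 0.387375 = 169.50 / 0.387375 ≈ 437.56

x_1 = 542.24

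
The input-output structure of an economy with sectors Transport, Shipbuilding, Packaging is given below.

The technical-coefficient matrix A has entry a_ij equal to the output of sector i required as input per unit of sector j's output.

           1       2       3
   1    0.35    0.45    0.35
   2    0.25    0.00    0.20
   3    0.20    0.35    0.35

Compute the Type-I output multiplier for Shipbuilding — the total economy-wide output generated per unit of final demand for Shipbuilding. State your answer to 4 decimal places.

I − A =
  [   0.65    -0.45    -0.35]
  [  -0.25     1.00    -0.20]
  [  -0.20    -0.35     0.65]
Cofactors of I−A, C_ij = (−1)^(i+j)·(minor ij) (rows/columns in the sector order above):
  C_11 = (1.00)(0.65) − (-0.20)(-0.35) = 0.5800
  C_12 = −[(-0.25)(0.65) − (-0.20)(-0.20)] = 0.2025
  C_13 = (-0.25)(-0.35) − (1.00)(-0.20) = 0.2875
  C_21 = −[(-0.45)(0.65) − (-0.35)(-0.35)] = 0.4150
  C_22 = (0.65)(0.65) − (-0.35)(-0.20) = 0.3525
  C_23 = −[(0.65)(-0.35) − (-0.45)(-0.20)] = 0.3175
  C_31 = (-0.45)(-0.20) − (-0.35)(1.00) = 0.4400
  C_32 = −[(0.65)(-0.20) − (-0.35)(-0.25)] = 0.2175
  C_33 = (0.65)(1.00) − (-0.45)(-0.25) = 0.5375
det(I−A) = Σ_j (I−A)_1j·C_1j = (0.65)(0.5800) + (-0.45)(0.2025) + (-0.35)(0.2875) = 0.18525
adj(I−A) = Cᵀ =
  [ 0.5800   0.4150   0.4400]
  [ 0.2025   0.3525   0.2175]
  [ 0.2875   0.3175   0.5375]
(I − A)⁻¹ = adj(I−A) / det(I−A) ≈
  [   3.13090     2.24022     2.37517]
  [   1.09312     1.90283     1.17409]
  [   1.55196     1.71390     2.90148]
The output multiplier for sector j is the column-j sum of the Leontief inverse (I − A)⁻¹ = adj(I−A) / det(I−A).
Column 2 of adj(I−A): (0.4150, 0.3525, 0.3175); det(I−A) = 0.18525.
m_2 = (0.4150 + 0.3525 + 0.3175) / 0.18525 = 1.085 / 0.18525 ≈ 5.8570.

m_2 = 5.8570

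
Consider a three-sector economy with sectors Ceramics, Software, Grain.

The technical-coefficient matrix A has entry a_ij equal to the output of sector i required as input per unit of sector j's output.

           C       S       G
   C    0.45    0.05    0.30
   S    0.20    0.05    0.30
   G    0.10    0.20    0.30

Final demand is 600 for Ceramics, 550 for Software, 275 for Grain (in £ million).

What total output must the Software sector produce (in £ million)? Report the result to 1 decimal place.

x_S = 1265.6

I − A =
  [   0.55    -0.05    -0.30]
  [  -0.20     0.95    -0.30]
  [  -0.10    -0.20     0.70]
Cofactors of I−A, C_ij = (−1)^(i+j)·(minor ij) (rows/columns in the sector order above):
  C_11 = (0.95)(0.70) − (-0.30)(-0.20) = 0.6050
  C_12 = −[(-0.20)(0.70) − (-0.30)(-0.10)] = 0.1700
  C_13 = (-0.20)(-0.20) − (0.95)(-0.10) = 0.1350
  C_21 = −[(-0.05)(0.70) − (-0.30)(-0.20)] = 0.0950
  C_22 = (0.55)(0.70) − (-0.30)(-0.10) = 0.3550
  C_23 = −[(0.55)(-0.20) − (-0.05)(-0.10)] = 0.1150
  C_31 = (-0.05)(-0.30) − (-0.30)(0.95) = 0.3000
  C_32 = −[(0.55)(-0.30) − (-0.30)(-0.20)] = 0.2250
  C_33 = (0.55)(0.95) − (-0.05)(-0.20) = 0.5125
det(I−A) = Σ_j (I−A)_1j·C_1j = (0.55)(0.6050) + (-0.05)(0.1700) + (-0.30)(0.1350) = 0.28375
adj(I−A) = Cᵀ =
  [ 0.6050   0.0950   0.3000]
  [ 0.1700   0.3550   0.2250]
  [ 0.1350   0.1150   0.5125]
(I − A)⁻¹ = adj(I−A) / det(I−A) ≈
  [   2.1322     0.3348     1.0573]
  [   0.5991     1.2511     0.7930]
  [   0.4758     0.4053     1.8062]
x = (I − A)⁻¹ d = adj(I−A)·d / det(I−A), with det(I−A) = 0.28375:
  x_C = (0.6050·600 + 0.0950·550 + 0.3000·275) / 0.28375 = 497.75 / 0.28375 ≈ 1754.2
  x_S = (0.1700·600 + 0.3550·550 + 0.2250·275) / 0.28375 = 359.125 / 0.28375 ≈ 1265.6
  x_G = (0.1350·600 + 0.1150·550 + 0.5125·275) / 0.28375 = 285.1875 / 0.28375 ≈ 1005.1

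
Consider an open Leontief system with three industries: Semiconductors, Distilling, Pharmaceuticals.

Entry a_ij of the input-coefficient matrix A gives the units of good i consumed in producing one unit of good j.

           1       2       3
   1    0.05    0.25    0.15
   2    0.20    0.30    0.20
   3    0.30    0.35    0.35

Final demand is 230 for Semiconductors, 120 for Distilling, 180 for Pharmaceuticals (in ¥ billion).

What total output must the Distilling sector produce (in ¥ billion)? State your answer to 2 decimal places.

x_2 = 550.23

I − A =
  [   0.95    -0.25    -0.15]
  [  -0.20     0.70    -0.20]
  [  -0.30    -0.35     0.65]
Cofactors of I−A, C_ij = (−1)^(i+j)·(minor ij) (rows/columns in the sector order above):
  C_11 = (0.70)(0.65) − (-0.20)(-0.35) = 0.3850
  C_12 = −[(-0.20)(0.65) − (-0.20)(-0.30)] = 0.1900
  C_13 = (-0.20)(-0.35) − (0.70)(-0.30) = 0.2800
  C_21 = −[(-0.25)(0.65) − (-0.15)(-0.35)] = 0.2150
  C_22 = (0.95)(0.65) − (-0.15)(-0.30) = 0.5725
  C_23 = −[(0.95)(-0.35) − (-0.25)(-0.30)] = 0.4075
  C_31 = (-0.25)(-0.20) − (-0.15)(0.70) = 0.1550
  C_32 = −[(0.95)(-0.20) − (-0.15)(-0.20)] = 0.2200
  C_33 = (0.95)(0.70) − (-0.25)(-0.20) = 0.6150
det(I−A) = Σ_j (I−A)_1j·C_1j = (0.95)(0.3850) + (-0.25)(0.1900) + (-0.15)(0.2800) = 0.27625
adj(I−A) = Cᵀ =
  [ 0.3850   0.2150   0.1550]
  [ 0.1900   0.5725   0.2200]
  [ 0.2800   0.4075   0.6150]
(I − A)⁻¹ = adj(I−A) / det(I−A) ≈
  [   1.3937     0.7783     0.5611]
  [   0.6878     2.0724     0.7964]
  [   1.0136     1.4751     2.2262]
x = (I − A)⁻¹ d = adj(I−A)·d / det(I−A), with det(I−A) = 0.27625:
  x_1 = (0.3850·230 + 0.2150·120 + 0.1550·180) / 0.27625 = 142.25 / 0.27625 ≈ 514.93
  x_2 = (0.1900·230 + 0.5725·120 + 0.2200·180) / 0.27625 = 152.00 / 0.27625 ≈ 550.23
  x_3 = (0.2800·230 + 0.4075·120 + 0.6150·180) / 0.27625 = 224.00 / 0.27625 ≈ 810.86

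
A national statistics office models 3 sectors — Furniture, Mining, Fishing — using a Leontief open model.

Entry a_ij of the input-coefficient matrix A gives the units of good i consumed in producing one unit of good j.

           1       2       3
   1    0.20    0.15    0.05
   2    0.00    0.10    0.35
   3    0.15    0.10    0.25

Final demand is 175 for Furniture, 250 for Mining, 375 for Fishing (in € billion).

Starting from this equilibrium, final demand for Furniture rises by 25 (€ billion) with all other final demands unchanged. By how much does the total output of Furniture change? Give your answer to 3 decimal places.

Δx_1 = 32.169

I − A =
  [   0.80    -0.15    -0.05]
  [   0.00     0.90    -0.35]
  [  -0.15    -0.10     0.75]
Cofactors of I−A, C_ij = (−1)^(i+j)·(minor ij) (rows/columns in the sector order above):
  C_11 = (0.90)(0.75) − (-0.35)(-0.10) = 0.6400
  C_12 = −[(0.00)(0.75) − (-0.35)(-0.15)] = 0.0525
  C_13 = (0.00)(-0.10) − (0.90)(-0.15) = 0.1350
  C_21 = −[(-0.15)(0.75) − (-0.05)(-0.10)] = 0.1175
  C_22 = (0.80)(0.75) − (-0.05)(-0.15) = 0.5925
  C_23 = −[(0.80)(-0.10) − (-0.15)(-0.15)] = 0.1025
  C_31 = (-0.15)(-0.35) − (-0.05)(0.90) = 0.0975
  C_32 = −[(0.80)(-0.35) − (-0.05)(0.00)] = 0.2800
  C_33 = (0.80)(0.90) − (-0.15)(0.00) = 0.7200
det(I−A) = Σ_j (I−A)_1j·C_1j = (0.80)(0.6400) + (-0.15)(0.0525) + (-0.05)(0.1350) = 0.497375
adj(I−A) = Cᵀ =
  [ 0.6400   0.1175   0.0975]
  [ 0.0525   0.5925   0.2800]
  [ 0.1350   0.1025   0.7200]
(I − A)⁻¹ = adj(I−A) / det(I−A) ≈
  [   1.2868     0.2362     0.1960]
  [   0.1056     1.1913     0.5630]
  [   0.2714     0.2061     1.4476]
Δx = (I − A)⁻¹ Δd with Δd having +25 in the Furniture component and 0 elsewhere.
So Δx_1 = L_11 · (+25), where L_11 = adj(I−A)_11 / det(I−A) = 0.6400 / 0.497375.
Δx_1 = 0.6400 × (+25) / 0.497375 = 16.00 / 0.497375 ≈ 32.169.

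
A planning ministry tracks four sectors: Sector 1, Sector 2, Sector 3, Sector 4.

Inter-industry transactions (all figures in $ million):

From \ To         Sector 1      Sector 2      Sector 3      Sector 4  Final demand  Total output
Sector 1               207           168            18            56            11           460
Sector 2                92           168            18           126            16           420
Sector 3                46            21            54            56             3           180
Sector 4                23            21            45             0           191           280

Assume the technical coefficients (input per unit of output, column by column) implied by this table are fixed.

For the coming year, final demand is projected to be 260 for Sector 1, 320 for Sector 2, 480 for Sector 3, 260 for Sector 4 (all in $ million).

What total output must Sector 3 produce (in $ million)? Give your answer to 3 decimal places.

x_3 = 1518.332

Technical coefficients a_ij = z_ij / X_j:
  a_11 = 207/460 = 0.45, a_21 = 92/460 = 0.20, a_31 = 46/460 = 0.10, a_41 = 23/460 = 0.05
  a_12 = 168/420 = 0.40, a_22 = 168/420 = 0.40, a_32 = 21/420 = 0.05, a_42 = 21/420 = 0.05
  a_13 = 18/180 = 0.10, a_23 = 18/180 = 0.10, a_33 = 54/180 = 0.30, a_43 = 45/180 = 0.25
  a_14 = 56/280 = 0.20, a_24 = 126/280 = 0.45, a_34 = 56/280 = 0.20, a_44 = 0/280 = 0.00
I − A =
  [   0.55    -0.40    -0.10    -0.20]
  [  -0.20     0.60    -0.10    -0.45]
  [  -0.10    -0.05     0.70    -0.20]
  [  -0.05    -0.05    -0.25     1.00]
Compute the cofactors C_ij = (−1)^(i+j)·(3×3 minor ij) of I−A; the adjugate is their transpose:
adj(I−A) = Cᵀ =
  [ 0.362625   0.275500   0.173750   0.231250]
  [ 0.168000   0.334500   0.148125   0.213750]
  [ 0.076875   0.077500   0.220625   0.094375]
  [ 0.045750   0.049875   0.071250   0.161250]
det(I−A) = Σ_j (I−A)_1j·C_1j = (0.55)(0.362625) + (-0.40)(0.168000) + (-0.10)(0.076875) + (-0.20)(0.045750) = 0.11540625
(I − A)⁻¹ = adj(I−A) / det(I−A) ≈
  [   3.1422     2.3872     1.5056     2.0038]
  [   1.4557     2.8985     1.2835     1.8522]
  [   0.6661     0.6715     1.9117     0.8178]
  [   0.3964     0.4322     0.6174     1.3972]
x = (I − A)⁻¹ d = adj(I−A)·d / det(I−A), with det(I−A) = 0.11540625:
  x_1 = (0.362625·260 + 0.275500·320 + 0.173750·480 + 0.231250·260) / 0.11540625 = 325.9675 / 0.11540625 ≈ 2824.522
  x_2 = (0.168000·260 + 0.334500·320 + 0.148125·480 + 0.213750·260) / 0.11540625 = 277.395 / 0.11540625 ≈ 2403.639
  x_3 = (0.076875·260 + 0.077500·320 + 0.220625·480 + 0.094375·260) / 0.11540625 = 175.225 / 0.11540625 ≈ 1518.332
  x_4 = (0.045750·260 + 0.049875·320 + 0.071250·480 + 0.161250·260) / 0.11540625 = 103.98 / 0.11540625 ≈ 900.991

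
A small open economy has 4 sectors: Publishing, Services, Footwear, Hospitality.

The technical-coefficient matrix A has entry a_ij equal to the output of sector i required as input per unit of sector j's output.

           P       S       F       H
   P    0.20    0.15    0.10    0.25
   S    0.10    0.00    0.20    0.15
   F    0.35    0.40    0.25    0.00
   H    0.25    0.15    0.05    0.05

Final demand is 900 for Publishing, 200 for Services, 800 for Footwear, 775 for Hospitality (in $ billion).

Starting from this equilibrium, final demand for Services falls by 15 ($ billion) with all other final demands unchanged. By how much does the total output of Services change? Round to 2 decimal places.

Δx_S = -19.26

I − A =
  [   0.80    -0.15    -0.10    -0.25]
  [  -0.10     1.00    -0.20    -0.15]
  [  -0.35    -0.40     0.75     0.00]
  [  -0.25    -0.15    -0.05     0.95]
Compute the cofactors C_ij = (−1)^(i+j)·(3×3 minor ij) of I−A; the adjugate is their transpose:
adj(I−A) = Cᵀ =
  [ 0.616625   0.178000   0.142375   0.190375]
  [ 0.168500   0.485500   0.160000   0.121000]
  [ 0.377625   0.342000   0.655875   0.153375]
  [ 0.208750   0.141500   0.097250   0.475250]
det(I−A) = Σ_j (I−A)_1j·C_1j = (0.80)(0.616625) + (-0.15)(0.168500) + (-0.10)(0.377625) + (-0.25)(0.208750) = 0.378075
(I − A)⁻¹ = adj(I−A) / det(I−A) ≈
  [   1.6310     0.4708     0.3766     0.5035]
  [   0.4457     1.2841     0.4232     0.3200]
  [   0.9988     0.9046     1.7348     0.4057]
  [   0.5521     0.3743     0.2572     1.2570]
Δx = (I − A)⁻¹ Δd with Δd having -15 in the Services component and 0 elsewhere.
So Δx_S = L_SS · (-15), where L_SS = adj(I−A)_SS / det(I−A) = 0.485500 / 0.378075.
Δx_S = 0.485500 × (-15) / 0.378075 = -7.2825 / 0.378075 ≈ -19.26.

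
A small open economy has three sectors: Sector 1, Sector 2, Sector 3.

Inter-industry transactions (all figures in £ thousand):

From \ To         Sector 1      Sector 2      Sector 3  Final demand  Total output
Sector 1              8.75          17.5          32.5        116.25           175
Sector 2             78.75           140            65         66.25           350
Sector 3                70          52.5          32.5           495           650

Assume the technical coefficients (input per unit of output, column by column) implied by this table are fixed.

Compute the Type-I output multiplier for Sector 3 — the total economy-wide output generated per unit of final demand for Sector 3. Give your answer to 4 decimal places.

Technical coefficients a_ij = z_ij / X_j:
  a_11 = 8.75/175 = 0.05, a_21 = 78.75/175 = 0.45, a_31 = 70/175 = 0.40
  a_12 = 17.5/350 = 0.05, a_22 = 140/350 = 0.40, a_32 = 52.5/350 = 0.15
  a_13 = 32.5/650 = 0.05, a_23 = 65/650 = 0.10, a_33 = 32.5/650 = 0.05
I − A =
  [   0.95    -0.05    -0.05]
  [  -0.45     0.60    -0.10]
  [  -0.40    -0.15     0.95]
Cofactors of I−A, C_ij = (−1)^(i+j)·(minor ij) (rows/columns in the sector order above):
  C_11 = (0.60)(0.95) − (-0.10)(-0.15) = 0.5550
  C_12 = −[(-0.45)(0.95) − (-0.10)(-0.40)] = 0.4675
  C_13 = (-0.45)(-0.15) − (0.60)(-0.40) = 0.3075
  C_21 = −[(-0.05)(0.95) − (-0.05)(-0.15)] = 0.0550
  C_22 = (0.95)(0.95) − (-0.05)(-0.40) = 0.8825
  C_23 = −[(0.95)(-0.15) − (-0.05)(-0.40)] = 0.1625
  C_31 = (-0.05)(-0.10) − (-0.05)(0.60) = 0.0350
  C_32 = −[(0.95)(-0.10) − (-0.05)(-0.45)] = 0.1175
  C_33 = (0.95)(0.60) − (-0.05)(-0.45) = 0.5475
det(I−A) = Σ_j (I−A)_1j·C_1j = (0.95)(0.5550) + (-0.05)(0.4675) + (-0.05)(0.3075) = 0.4885
adj(I−A) = Cᵀ =
  [ 0.5550   0.0550   0.0350]
  [ 0.4675   0.8825   0.1175]
  [ 0.3075   0.1625   0.5475]
(I − A)⁻¹ = adj(I−A) / det(I−A) ≈
  [   1.13613     0.11259     0.07165]
  [   0.95701     1.80655     0.24053]
  [   0.62948     0.33265     1.12078]
The output multiplier for sector j is the column-j sum of the Leontief inverse (I − A)⁻¹ = adj(I−A) / det(I−A).
Column 3 of adj(I−A): (0.0350, 0.1175, 0.5475); det(I−A) = 0.4885.
m_3 = (0.0350 + 0.1175 + 0.5475) / 0.4885 = 0.70 / 0.4885 ≈ 1.4330.

m_3 = 1.4330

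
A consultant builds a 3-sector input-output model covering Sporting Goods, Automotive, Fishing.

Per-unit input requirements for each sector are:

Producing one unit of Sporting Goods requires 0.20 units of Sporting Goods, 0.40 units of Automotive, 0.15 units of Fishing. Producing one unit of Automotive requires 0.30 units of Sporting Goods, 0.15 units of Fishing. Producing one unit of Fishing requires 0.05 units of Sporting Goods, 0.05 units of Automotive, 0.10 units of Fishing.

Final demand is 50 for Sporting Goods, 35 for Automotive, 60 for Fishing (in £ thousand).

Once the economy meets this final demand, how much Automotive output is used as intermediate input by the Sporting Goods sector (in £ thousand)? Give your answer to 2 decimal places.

z_21 = 39.27

I − A =
  [   0.80    -0.30    -0.05]
  [  -0.40     1.00    -0.05]
  [  -0.15    -0.15     0.90]
Cofactors of I−A, C_ij = (−1)^(i+j)·(minor ij) (rows/columns in the sector order above):
  C_11 = (1.00)(0.90) − (-0.05)(-0.15) = 0.8925
  C_12 = −[(-0.40)(0.90) − (-0.05)(-0.15)] = 0.3675
  C_13 = (-0.40)(-0.15) − (1.00)(-0.15) = 0.2100
  C_21 = −[(-0.30)(0.90) − (-0.05)(-0.15)] = 0.2775
  C_22 = (0.80)(0.90) − (-0.05)(-0.15) = 0.7125
  C_23 = −[(0.80)(-0.15) − (-0.30)(-0.15)] = 0.1650
  C_31 = (-0.30)(-0.05) − (-0.05)(1.00) = 0.0650
  C_32 = −[(0.80)(-0.05) − (-0.05)(-0.40)] = 0.0600
  C_33 = (0.80)(1.00) − (-0.30)(-0.40) = 0.6800
det(I−A) = Σ_j (I−A)_1j·C_1j = (0.80)(0.8925) + (-0.30)(0.3675) + (-0.05)(0.2100) = 0.59325
adj(I−A) = Cᵀ =
  [ 0.8925   0.2775   0.0650]
  [ 0.3675   0.7125   0.0600]
  [ 0.2100   0.1650   0.6800]
(I − A)⁻¹ = adj(I−A) / det(I−A) ≈
  [   1.5044     0.4678     0.1096]
  [   0.6195     1.2010     0.1011]
  [   0.3540     0.2781     1.1462]
First solve x = (I − A)⁻¹ d = adj(I−A)·d / det(I−A); in particular x_1 = (0.8925·50 + 0.2775·35 + 0.0650·60) / 0.59325 = 58.2375 / 0.59325 ≈ 98.1669.
Intermediate flow from 2 to 1: z_21 = a_21 · x_1 = 0.40 × 58.2375 / 0.59325 = 23.295 / 0.59325 ≈ 39.27.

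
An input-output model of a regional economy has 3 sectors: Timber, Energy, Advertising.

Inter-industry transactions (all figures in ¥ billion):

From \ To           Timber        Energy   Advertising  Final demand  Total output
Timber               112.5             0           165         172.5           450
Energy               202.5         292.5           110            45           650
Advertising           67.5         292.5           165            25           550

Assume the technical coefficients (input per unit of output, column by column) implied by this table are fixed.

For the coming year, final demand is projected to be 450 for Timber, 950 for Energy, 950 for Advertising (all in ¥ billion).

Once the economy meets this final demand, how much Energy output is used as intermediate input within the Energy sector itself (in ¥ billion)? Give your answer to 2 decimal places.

Technical coefficients a_ij = z_ij / X_j:
  a_11 = 112.5/450 = 0.25, a_21 = 202.5/450 = 0.45, a_31 = 67.5/450 = 0.15
  a_12 = 0/650 = 0.00, a_22 = 292.5/650 = 0.45, a_32 = 292.5/650 = 0.45
  a_13 = 165/550 = 0.30, a_23 = 110/550 = 0.20, a_33 = 165/550 = 0.30
I − A =
  [   0.75     0.00    -0.30]
  [  -0.45     0.55    -0.20]
  [  -0.15    -0.45     0.70]
Cofactors of I−A, C_ij = (−1)^(i+j)·(minor ij) (rows/columns in the sector order above):
  C_11 = (0.55)(0.70) − (-0.20)(-0.45) = 0.2950
  C_12 = −[(-0.45)(0.70) − (-0.20)(-0.15)] = 0.3450
  C_13 = (-0.45)(-0.45) − (0.55)(-0.15) = 0.2850
  C_21 = −[(0.00)(0.70) − (-0.30)(-0.45)] = 0.1350
  C_22 = (0.75)(0.70) − (-0.30)(-0.15) = 0.4800
  C_23 = −[(0.75)(-0.45) − (0.00)(-0.15)] = 0.3375
  C_31 = (0.00)(-0.20) − (-0.30)(0.55) = 0.1650
  C_32 = −[(0.75)(-0.20) − (-0.30)(-0.45)] = 0.2850
  C_33 = (0.75)(0.55) − (0.00)(-0.45) = 0.4125
det(I−A) = Σ_j (I−A)_1j·C_1j = (0.75)(0.2950) + (0.00)(0.3450) + (-0.30)(0.2850) = 0.13575
adj(I−A) = Cᵀ =
  [ 0.2950   0.1350   0.1650]
  [ 0.3450   0.4800   0.2850]
  [ 0.2850   0.3375   0.4125]
(I − A)⁻¹ = adj(I−A) / det(I−A) ≈
  [   2.1731     0.9945     1.2155]
  [   2.5414     3.5359     2.0994]
  [   2.0994     2.4862     3.0387]
First solve x = (I − A)⁻¹ d = adj(I−A)·d / det(I−A); in particular x_2 = (0.3450·450 + 0.4800·950 + 0.2850·950) / 0.13575 = 882.00 / 0.13575 ≈ 6497.2376.
Intermediate flow from 2 to 2: z_22 = a_22 · x_2 = 0.45 × 882.00 / 0.13575 = 396.90 / 0.13575 ≈ 2923.76.

z_22 = 2923.76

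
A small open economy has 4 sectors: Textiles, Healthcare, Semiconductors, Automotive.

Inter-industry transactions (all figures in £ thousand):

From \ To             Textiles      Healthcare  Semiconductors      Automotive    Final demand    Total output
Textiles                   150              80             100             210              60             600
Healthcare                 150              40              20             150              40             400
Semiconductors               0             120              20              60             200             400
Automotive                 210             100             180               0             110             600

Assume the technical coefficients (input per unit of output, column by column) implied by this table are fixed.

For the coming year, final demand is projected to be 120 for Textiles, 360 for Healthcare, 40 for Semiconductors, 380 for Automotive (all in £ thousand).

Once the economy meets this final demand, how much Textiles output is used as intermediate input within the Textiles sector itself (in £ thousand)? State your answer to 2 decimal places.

Technical coefficients a_ij = z_ij / X_j:
  a_11 = 150/600 = 0.25, a_21 = 150/600 = 0.25, a_31 = 0/600 = 0.00, a_41 = 210/600 = 0.35
  a_12 = 80/400 = 0.20, a_22 = 40/400 = 0.10, a_32 = 120/400 = 0.30, a_42 = 100/400 = 0.25
  a_13 = 100/400 = 0.25, a_23 = 20/400 = 0.05, a_33 = 20/400 = 0.05, a_43 = 180/400 = 0.45
  a_14 = 210/600 = 0.35, a_24 = 150/600 = 0.25, a_34 = 60/600 = 0.10, a_44 = 0/600 = 0.00
I − A =
  [   0.75    -0.20    -0.25    -0.35]
  [  -0.25     0.90    -0.05    -0.25]
  [   0.00    -0.30     0.95    -0.10]
  [  -0.35    -0.25    -0.45     1.00]
Compute the cofactors C_ij = (−1)^(i+j)·(3×3 minor ij) of I−A; the adjugate is their transpose:
adj(I−A) = Cᵀ =
  [ 0.705125   0.392625   0.388000   0.383750]
  [ 0.311125   0.553625   0.239500   0.271250]
  [ 0.139000   0.214000   0.428500   0.145000]
  [ 0.387125   0.372125   0.388500   0.563750]
det(I−A) = Σ_j (I−A)_1j·C_1j = (0.75)(0.705125) + (-0.20)(0.311125) + (-0.25)(0.139000) + (-0.35)(0.387125) = 0.296375
(I − A)⁻¹ = adj(I−A) / det(I−A) ≈
  [   2.3792     1.3248     1.3092     1.2948]
  [   1.0498     1.8680     0.8081     0.9152]
  [   0.4690     0.7221     1.4458     0.4892]
  [   1.3062     1.2556     1.3108     1.9022]
First solve x = (I − A)⁻¹ d = adj(I−A)·d / det(I−A); in particular x_1 = (0.705125·120 + 0.392625·360 + 0.388000·40 + 0.383750·380) / 0.296375 = 387.305 / 0.296375 ≈ 1306.8073.
Intermediate flow from 1 to 1: z_11 = a_11 · x_1 = 0.25 × 387.305 / 0.296375 = 96.82625 / 0.296375 ≈ 326.70.

z_11 = 326.70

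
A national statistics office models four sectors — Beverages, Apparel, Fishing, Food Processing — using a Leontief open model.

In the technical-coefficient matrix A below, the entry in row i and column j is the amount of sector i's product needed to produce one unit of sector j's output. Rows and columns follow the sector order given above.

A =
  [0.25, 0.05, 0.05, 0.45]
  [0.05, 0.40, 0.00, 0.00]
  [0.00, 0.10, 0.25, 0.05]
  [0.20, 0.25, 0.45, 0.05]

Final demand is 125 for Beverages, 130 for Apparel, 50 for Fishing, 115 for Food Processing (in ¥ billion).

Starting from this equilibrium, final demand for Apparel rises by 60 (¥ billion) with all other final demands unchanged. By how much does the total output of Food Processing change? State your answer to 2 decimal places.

Δx_4 = 41.80

I − A =
  [   0.75    -0.05    -0.05    -0.45]
  [  -0.05     0.60     0.00     0.00]
  [   0.00    -0.10     0.75    -0.05]
  [  -0.20    -0.25    -0.45     0.95]
Compute the cofactors C_ij = (−1)^(i+j)·(3×3 minor ij) of I−A; the adjugate is their transpose:
adj(I−A) = Cᵀ =
  [ 0.414000   0.144500   0.150000   0.204000]
  [ 0.034500   0.449500   0.012500   0.017000]
  [ 0.011375   0.072125   0.365500   0.024625]
  [ 0.101625   0.182875   0.208000   0.335375]
det(I−A) = Σ_j (I−A)_1j·C_1j = (0.75)(0.414000) + (-0.05)(0.034500) + (-0.05)(0.011375) + (-0.45)(0.101625) = 0.262475
(I − A)⁻¹ = adj(I−A) / det(I−A) ≈
  [   1.5773     0.5505     0.5715     0.7772]
  [   0.1314     1.7125     0.0476     0.0648]
  [   0.0433     0.2748     1.3925     0.0938]
  [   0.3872     0.6967     0.7925     1.2777]
Δx = (I − A)⁻¹ Δd with Δd having +60 in the Apparel component and 0 elsewhere.
So Δx_4 = L_42 · (+60), where L_42 = adj(I−A)_42 / det(I−A) = 0.182875 / 0.262475.
Δx_4 = 0.182875 × (+60) / 0.262475 = 10.9725 / 0.262475 ≈ 41.80.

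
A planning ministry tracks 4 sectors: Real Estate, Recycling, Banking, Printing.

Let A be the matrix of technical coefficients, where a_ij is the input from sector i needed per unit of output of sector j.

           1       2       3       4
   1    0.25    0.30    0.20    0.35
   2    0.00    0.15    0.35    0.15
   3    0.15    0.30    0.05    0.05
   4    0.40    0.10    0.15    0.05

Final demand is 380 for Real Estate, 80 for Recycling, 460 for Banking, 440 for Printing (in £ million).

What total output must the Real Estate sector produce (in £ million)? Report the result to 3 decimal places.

x_1 = 1823.218

I − A =
  [   0.75    -0.30    -0.20    -0.35]
  [   0.00     0.85    -0.35    -0.15]
  [  -0.15    -0.30     0.95    -0.05]
  [  -0.40    -0.10    -0.15     0.95]
Compute the cofactors C_ij = (−1)^(i+j)·(3×3 minor ij) of I−A; the adjugate is their transpose:
adj(I−A) = Cᵀ =
  [ 0.638250   0.375500   0.321875   0.311375]
  [ 0.117250   0.497875   0.229250   0.133875]
  [ 0.153875   0.229500   0.457375   0.117000]
  [ 0.305375   0.246750   0.231875   0.485625]
det(I−A) = Σ_j (I−A)_1j·C_1j = (0.75)(0.638250) + (-0.30)(0.117250) + (-0.20)(0.153875) + (-0.35)(0.305375) = 0.30585625
(I − A)⁻¹ = adj(I−A) / det(I−A) ≈
  [   2.0868     1.2277     1.0524     1.0180]
  [   0.3834     1.6278     0.7495     0.4377]
  [   0.5031     0.7504     1.4954     0.3825]
  [   0.9984     0.8068     0.7581     1.5878]
x = (I − A)⁻¹ d = adj(I−A)·d / det(I−A), with det(I−A) = 0.30585625:
  x_1 = (0.638250·380 + 0.375500·80 + 0.321875·460 + 0.311375·440) / 0.30585625 = 557.6425 / 0.30585625 ≈ 1823.218
  x_2 = (0.117250·380 + 0.497875·80 + 0.229250·460 + 0.133875·440) / 0.30585625 = 248.745 / 0.30585625 ≈ 813.274
  x_3 = (0.153875·380 + 0.229500·80 + 0.457375·460 + 0.117000·440) / 0.30585625 = 338.705 / 0.30585625 ≈ 1107.399
  x_4 = (0.305375·380 + 0.246750·80 + 0.231875·460 + 0.485625·440) / 0.30585625 = 456.12 / 0.30585625 ≈ 1491.289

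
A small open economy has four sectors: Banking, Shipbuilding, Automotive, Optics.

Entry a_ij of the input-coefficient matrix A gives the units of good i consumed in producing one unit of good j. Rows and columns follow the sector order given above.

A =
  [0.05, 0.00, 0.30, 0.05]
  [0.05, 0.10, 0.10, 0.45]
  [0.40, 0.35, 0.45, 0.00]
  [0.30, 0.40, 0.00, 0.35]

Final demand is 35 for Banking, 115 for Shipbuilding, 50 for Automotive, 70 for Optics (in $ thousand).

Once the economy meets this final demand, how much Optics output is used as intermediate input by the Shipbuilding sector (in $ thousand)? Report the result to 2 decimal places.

I − A =
  [   0.95     0.00    -0.30    -0.05]
  [  -0.05     0.90    -0.10    -0.45]
  [  -0.40    -0.35     0.55     0.00]
  [  -0.30    -0.40     0.00     0.65]
Compute the cofactors C_ij = (−1)^(i+j)·(3×3 minor ij) of I−A; the adjugate is their transpose:
adj(I−A) = Cᵀ =
  [ 0.200000   0.079250   0.123500   0.070250]
  [ 0.118125   0.253375   0.110500   0.184500]
  [ 0.220625   0.218875   0.370250   0.168500]
  [ 0.165000   0.192500   0.125000   0.323750]
det(I−A) = Σ_j (I−A)_1j·C_1j = (0.95)(0.200000) + (0.00)(0.118125) + (-0.30)(0.220625) + (-0.05)(0.165000) = 0.1155625
(I − A)⁻¹ = adj(I−A) / det(I−A) ≈
  [   1.7307     0.6858     1.0687     0.6079]
  [   1.0222     2.1925     0.9562     1.5965]
  [   1.9091     1.8940     3.2039     1.4581]
  [   1.4278     1.6658     1.0817     2.8015]
First solve x = (I − A)⁻¹ d = adj(I−A)·d / det(I−A); in particular x_S = (0.118125·35 + 0.253375·115 + 0.110500·50 + 0.184500·70) / 0.1155625 = 51.7125 / 0.1155625 ≈ 447.4851.
Intermediate flow from O to S: z_OS = a_OS · x_S = 0.40 × 51.7125 / 0.1155625 = 20.685 / 0.1155625 ≈ 178.99.

z_OS = 178.99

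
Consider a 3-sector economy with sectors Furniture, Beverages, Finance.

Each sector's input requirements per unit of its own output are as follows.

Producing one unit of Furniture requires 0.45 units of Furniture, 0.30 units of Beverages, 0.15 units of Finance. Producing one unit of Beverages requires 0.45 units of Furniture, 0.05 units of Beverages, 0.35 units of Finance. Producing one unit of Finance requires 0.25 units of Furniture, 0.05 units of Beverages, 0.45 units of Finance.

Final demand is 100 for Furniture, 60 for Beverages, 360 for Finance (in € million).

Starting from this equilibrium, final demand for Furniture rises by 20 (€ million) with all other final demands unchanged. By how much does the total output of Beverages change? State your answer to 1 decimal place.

Δx_2 = 25.0

I − A =
  [   0.55    -0.45    -0.25]
  [  -0.30     0.95    -0.05]
  [  -0.15    -0.35     0.55]
Cofactors of I−A, C_ij = (−1)^(i+j)·(minor ij) (rows/columns in the sector order above):
  C_11 = (0.95)(0.55) − (-0.05)(-0.35) = 0.5050
  C_12 = −[(-0.30)(0.55) − (-0.05)(-0.15)] = 0.1725
  C_13 = (-0.30)(-0.35) − (0.95)(-0.15) = 0.2475
  C_21 = −[(-0.45)(0.55) − (-0.25)(-0.35)] = 0.3350
  C_22 = (0.55)(0.55) − (-0.25)(-0.15) = 0.2650
  C_23 = −[(0.55)(-0.35) − (-0.45)(-0.15)] = 0.2600
  C_31 = (-0.45)(-0.05) − (-0.25)(0.95) = 0.2600
  C_32 = −[(0.55)(-0.05) − (-0.25)(-0.30)] = 0.1025
  C_33 = (0.55)(0.95) − (-0.45)(-0.30) = 0.3875
det(I−A) = Σ_j (I−A)_1j·C_1j = (0.55)(0.5050) + (-0.45)(0.1725) + (-0.25)(0.2475) = 0.13825
adj(I−A) = Cᵀ =
  [ 0.5050   0.3350   0.2600]
  [ 0.1725   0.2650   0.1025]
  [ 0.2475   0.2600   0.3875]
(I − A)⁻¹ = adj(I−A) / det(I−A) ≈
  [   3.6528     2.4231     1.8807]
  [   1.2477     1.9168     0.7414]
  [   1.7902     1.8807     2.8029]
Δx = (I − A)⁻¹ Δd with Δd having +20 in the Furniture component and 0 elsewhere.
So Δx_2 = L_21 · (+20), where L_21 = adj(I−A)_21 / det(I−A) = 0.1725 / 0.13825.
Δx_2 = 0.1725 × (+20) / 0.13825 = 3.45 / 0.13825 ≈ 25.0.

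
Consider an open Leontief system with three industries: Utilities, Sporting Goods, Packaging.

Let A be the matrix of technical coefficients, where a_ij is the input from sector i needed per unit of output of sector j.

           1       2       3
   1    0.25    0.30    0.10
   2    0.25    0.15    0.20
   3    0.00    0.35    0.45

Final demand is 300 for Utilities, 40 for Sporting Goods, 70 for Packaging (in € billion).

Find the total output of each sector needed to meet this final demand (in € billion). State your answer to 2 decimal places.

I − A =
  [   0.75    -0.30    -0.10]
  [  -0.25     0.85    -0.20]
  [   0.00    -0.35     0.55]
Cofactors of I−A, C_ij = (−1)^(i+j)·(minor ij) (rows/columns in the sector order above):
  C_11 = (0.85)(0.55) − (-0.20)(-0.35) = 0.3975
  C_12 = −[(-0.25)(0.55) − (-0.20)(0.00)] = 0.1375
  C_13 = (-0.25)(-0.35) − (0.85)(0.00) = 0.0875
  C_21 = −[(-0.30)(0.55) − (-0.10)(-0.35)] = 0.2000
  C_22 = (0.75)(0.55) − (-0.10)(0.00) = 0.4125
  C_23 = −[(0.75)(-0.35) − (-0.30)(0.00)] = 0.2625
  C_31 = (-0.30)(-0.20) − (-0.10)(0.85) = 0.1450
  C_32 = −[(0.75)(-0.20) − (-0.10)(-0.25)] = 0.1750
  C_33 = (0.75)(0.85) − (-0.30)(-0.25) = 0.5625
det(I−A) = Σ_j (I−A)_1j·C_1j = (0.75)(0.3975) + (-0.30)(0.1375) + (-0.10)(0.0875) = 0.248125
adj(I−A) = Cᵀ =
  [ 0.3975   0.2000   0.1450]
  [ 0.1375   0.4125   0.1750]
  [ 0.0875   0.2625   0.5625]
(I − A)⁻¹ = adj(I−A) / det(I−A) ≈
  [   1.6020     0.8060     0.5844]
  [   0.5542     1.6625     0.7053]
  [   0.3526     1.0579     2.2670]
x = (I − A)⁻¹ d = adj(I−A)·d / det(I−A), with det(I−A) = 0.248125:
  x_1 = (0.3975·300 + 0.2000·40 + 0.1450·70) / 0.248125 = 137.40 / 0.248125 ≈ 553.75
  x_2 = (0.1375·300 + 0.4125·40 + 0.1750·70) / 0.248125 = 70.00 / 0.248125 ≈ 282.12
  x_3 = (0.0875·300 + 0.2625·40 + 0.5625·70) / 0.248125 = 76.125 / 0.248125 ≈ 306.80

x_1 = 553.75, x_2 = 282.12, x_3 = 306.80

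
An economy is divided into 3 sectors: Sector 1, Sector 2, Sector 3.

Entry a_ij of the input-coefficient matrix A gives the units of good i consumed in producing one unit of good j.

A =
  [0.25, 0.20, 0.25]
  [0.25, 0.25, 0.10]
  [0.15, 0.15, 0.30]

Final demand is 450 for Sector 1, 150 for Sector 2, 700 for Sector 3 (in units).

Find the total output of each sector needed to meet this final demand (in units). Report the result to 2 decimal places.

x_1 = 1307.41, x_2 = 830.21, x_3 = 1458.06

I − A =
  [   0.75    -0.20    -0.25]
  [  -0.25     0.75    -0.10]
  [  -0.15    -0.15     0.70]
Cofactors of I−A, C_ij = (−1)^(i+j)·(minor ij) (rows/columns in the sector order above):
  C_11 = (0.75)(0.70) − (-0.10)(-0.15) = 0.5100
  C_12 = −[(-0.25)(0.70) − (-0.10)(-0.15)] = 0.1900
  C_13 = (-0.25)(-0.15) − (0.75)(-0.15) = 0.1500
  C_21 = −[(-0.20)(0.70) − (-0.25)(-0.15)] = 0.1775
  C_22 = (0.75)(0.70) − (-0.25)(-0.15) = 0.4875
  C_23 = −[(0.75)(-0.15) − (-0.20)(-0.15)] = 0.1425
  C_31 = (-0.20)(-0.10) − (-0.25)(0.75) = 0.2075
  C_32 = −[(0.75)(-0.10) − (-0.25)(-0.25)] = 0.1375
  C_33 = (0.75)(0.75) − (-0.20)(-0.25) = 0.5125
det(I−A) = Σ_j (I−A)_1j·C_1j = (0.75)(0.5100) + (-0.20)(0.1900) + (-0.25)(0.1500) = 0.3070
adj(I−A) = Cᵀ =
  [ 0.5100   0.1775   0.2075]
  [ 0.1900   0.4875   0.1375]
  [ 0.1500   0.1425   0.5125]
(I − A)⁻¹ = adj(I−A) / det(I−A) ≈
  [   1.6612     0.5782     0.6759]
  [   0.6189     1.5879     0.4479]
  [   0.4886     0.4642     1.6694]
x = (I − A)⁻¹ d = adj(I−A)·d / det(I−A), with det(I−A) = 0.3070:
  x_1 = (0.5100·450 + 0.1775·150 + 0.2075·700) / 0.3070 = 401.375 / 0.3070 ≈ 1307.41
  x_2 = (0.1900·450 + 0.4875·150 + 0.1375·700) / 0.3070 = 254.875 / 0.3070 ≈ 830.21
  x_3 = (0.1500·450 + 0.1425·150 + 0.5125·700) / 0.3070 = 447.625 / 0.3070 ≈ 1458.06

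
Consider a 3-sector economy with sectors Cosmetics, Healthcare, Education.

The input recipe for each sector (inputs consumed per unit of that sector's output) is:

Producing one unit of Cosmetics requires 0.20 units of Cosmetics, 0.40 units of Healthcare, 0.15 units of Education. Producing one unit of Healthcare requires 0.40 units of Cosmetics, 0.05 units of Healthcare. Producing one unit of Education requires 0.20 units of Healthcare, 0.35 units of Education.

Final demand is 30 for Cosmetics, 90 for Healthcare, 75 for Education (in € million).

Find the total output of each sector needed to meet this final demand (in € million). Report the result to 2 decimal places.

x_C = 126.79, x_H = 178.57, x_E = 144.64

I − A =
  [   0.80    -0.40     0.00]
  [  -0.40     0.95    -0.20]
  [  -0.15     0.00     0.65]
Cofactors of I−A, C_ij = (−1)^(i+j)·(minor ij) (rows/columns in the sector order above):
  C_11 = (0.95)(0.65) − (-0.20)(0.00) = 0.6175
  C_12 = −[(-0.40)(0.65) − (-0.20)(-0.15)] = 0.2900
  C_13 = (-0.40)(0.00) − (0.95)(-0.15) = 0.1425
  C_21 = −[(-0.40)(0.65) − (0.00)(0.00)] = 0.2600
  C_22 = (0.80)(0.65) − (0.00)(-0.15) = 0.5200
  C_23 = −[(0.80)(0.00) − (-0.40)(-0.15)] = 0.0600
  C_31 = (-0.40)(-0.20) − (0.00)(0.95) = 0.0800
  C_32 = −[(0.80)(-0.20) − (0.00)(-0.40)] = 0.1600
  C_33 = (0.80)(0.95) − (-0.40)(-0.40) = 0.6000
det(I−A) = Σ_j (I−A)_1j·C_1j = (0.80)(0.6175) + (-0.40)(0.2900) + (0.00)(0.1425) = 0.3780
adj(I−A) = Cᵀ =
  [ 0.6175   0.2600   0.0800]
  [ 0.2900   0.5200   0.1600]
  [ 0.1425   0.0600   0.6000]
(I − A)⁻¹ = adj(I−A) / det(I−A) ≈
  [   1.6336     0.6878     0.2116]
  [   0.7672     1.3757     0.4233]
  [   0.3770     0.1587     1.5873]
x = (I − A)⁻¹ d = adj(I−A)·d / det(I−A), with det(I−A) = 0.3780:
  x_C = (0.6175·30 + 0.2600·90 + 0.0800·75) / 0.3780 = 47.925 / 0.3780 ≈ 126.79
  x_H = (0.2900·30 + 0.5200·90 + 0.1600·75) / 0.3780 = 67.50 / 0.3780 ≈ 178.57
  x_E = (0.1425·30 + 0.0600·90 + 0.6000·75) / 0.3780 = 54.675 / 0.3780 ≈ 144.64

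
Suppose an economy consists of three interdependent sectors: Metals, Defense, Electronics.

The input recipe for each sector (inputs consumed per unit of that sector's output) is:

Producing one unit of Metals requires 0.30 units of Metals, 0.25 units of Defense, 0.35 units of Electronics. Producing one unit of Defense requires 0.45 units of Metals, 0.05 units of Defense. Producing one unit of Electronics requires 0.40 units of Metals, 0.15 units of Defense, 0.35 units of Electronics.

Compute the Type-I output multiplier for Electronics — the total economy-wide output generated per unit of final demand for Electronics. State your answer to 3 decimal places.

m_E = 5.951

I − A =
  [   0.70    -0.45    -0.40]
  [  -0.25     0.95    -0.15]
  [  -0.35     0.00     0.65]
Cofactors of I−A, C_ij = (−1)^(i+j)·(minor ij) (rows/columns in the sector order above):
  C_11 = (0.95)(0.65) − (-0.15)(0.00) = 0.6175
  C_12 = −[(-0.25)(0.65) − (-0.15)(-0.35)] = 0.2150
  C_13 = (-0.25)(0.00) − (0.95)(-0.35) = 0.3325
  C_21 = −[(-0.45)(0.65) − (-0.40)(0.00)] = 0.2925
  C_22 = (0.70)(0.65) − (-0.40)(-0.35) = 0.3150
  C_23 = −[(0.70)(0.00) − (-0.45)(-0.35)] = 0.1575
  C_31 = (-0.45)(-0.15) − (-0.40)(0.95) = 0.4475
  C_32 = −[(0.70)(-0.15) − (-0.40)(-0.25)] = 0.2050
  C_33 = (0.70)(0.95) − (-0.45)(-0.25) = 0.5525
det(I−A) = Σ_j (I−A)_1j·C_1j = (0.70)(0.6175) + (-0.45)(0.2150) + (-0.40)(0.3325) = 0.2025
adj(I−A) = Cᵀ =
  [ 0.6175   0.2925   0.4475]
  [ 0.2150   0.3150   0.2050]
  [ 0.3325   0.1575   0.5525]
(I − A)⁻¹ = adj(I−A) / det(I−A) ≈
  [   3.0494     1.4444     2.2099]
  [   1.0617     1.5556     1.0123]
  [   1.6420     0.7778     2.7284]
The output multiplier for sector j is the column-j sum of the Leontief inverse (I − A)⁻¹ = adj(I−A) / det(I−A).
Column E of adj(I−A): (0.4475, 0.2050, 0.5525); det(I−A) = 0.2025.
m_E = (0.4475 + 0.2050 + 0.5525) / 0.2025 = 1.205 / 0.2025 ≈ 5.951.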